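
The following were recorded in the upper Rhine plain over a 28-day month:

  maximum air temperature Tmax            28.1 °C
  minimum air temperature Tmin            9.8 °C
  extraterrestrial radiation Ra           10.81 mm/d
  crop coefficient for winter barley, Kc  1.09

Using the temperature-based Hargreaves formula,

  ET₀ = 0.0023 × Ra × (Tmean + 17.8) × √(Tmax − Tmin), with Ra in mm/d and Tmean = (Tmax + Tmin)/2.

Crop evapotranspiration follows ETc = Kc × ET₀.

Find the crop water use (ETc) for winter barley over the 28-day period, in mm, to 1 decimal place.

Tmean = (28.1 + 9.8)/2 = 18.95 °C
ET₀ = 0.0023 × 10.81 × (18.95 + 17.8) × √18.3 = 0.0023 × 10.81 × 36.75 × 4.2778 = 3.9087 mm/d
ETc = Kc × ET₀ = 1.09 × 3.9087 = 4.2605 mm/d
Over 28 days: 4.2605 × 28 = 119.294 mm

119.3 mm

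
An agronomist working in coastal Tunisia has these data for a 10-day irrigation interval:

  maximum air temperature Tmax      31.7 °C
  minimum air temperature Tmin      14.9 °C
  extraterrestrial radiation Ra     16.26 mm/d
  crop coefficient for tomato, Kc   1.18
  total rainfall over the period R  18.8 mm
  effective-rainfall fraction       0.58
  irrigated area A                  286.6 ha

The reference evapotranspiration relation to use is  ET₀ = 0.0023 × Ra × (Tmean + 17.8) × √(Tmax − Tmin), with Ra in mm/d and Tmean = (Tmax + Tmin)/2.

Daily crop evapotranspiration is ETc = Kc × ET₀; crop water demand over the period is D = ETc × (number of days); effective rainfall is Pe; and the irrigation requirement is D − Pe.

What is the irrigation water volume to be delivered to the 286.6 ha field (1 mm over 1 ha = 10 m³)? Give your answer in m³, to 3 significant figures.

Tmean = (31.7 + 14.9)/2 = 23.30 °C
ET₀ = 0.0023 × 16.26 × (23.30 + 17.8) × √16.8 = 0.0023 × 16.26 × 41.10 × 4.0988 = 6.3001 mm/d
ETc = Kc × ET₀ = 1.18 × 6.3001 = 7.4341 mm/d
Crop demand D = ETc × 10 d = 7.4341 × 10 = 74.341 mm
Pe = 0.58 × 18.8 = 10.904 mm
D − Pe = 74.341 − 10.904 = 63.437 mm
Volume = 63.437 mm × 286.6 ha × 10 = 181810.4 m³

182000 m³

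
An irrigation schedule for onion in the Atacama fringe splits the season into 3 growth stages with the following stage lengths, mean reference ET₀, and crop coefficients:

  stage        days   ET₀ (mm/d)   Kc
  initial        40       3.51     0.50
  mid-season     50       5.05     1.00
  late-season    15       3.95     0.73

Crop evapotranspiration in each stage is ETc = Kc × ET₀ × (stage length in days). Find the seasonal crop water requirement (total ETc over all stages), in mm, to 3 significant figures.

366 mm

initial: 0.50 × 3.51 × 40 = 70.20 mm
mid-season: 1.00 × 5.05 × 50 = 252.50 mm
late-season: 0.73 × 3.95 × 15 = 43.25 mm
Seasonal total = 365.95 mm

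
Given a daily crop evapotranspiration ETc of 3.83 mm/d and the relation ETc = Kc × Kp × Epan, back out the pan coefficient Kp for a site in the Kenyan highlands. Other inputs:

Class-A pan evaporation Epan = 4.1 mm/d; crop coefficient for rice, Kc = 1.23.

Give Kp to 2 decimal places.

ETc = Kc × Kp × Epan  ⇒  Kp = ETc / (Kc × Epan)
Kp = 3.83 / (1.23 × 4.1) = 3.83 / 5.043 = 0.7595

0.76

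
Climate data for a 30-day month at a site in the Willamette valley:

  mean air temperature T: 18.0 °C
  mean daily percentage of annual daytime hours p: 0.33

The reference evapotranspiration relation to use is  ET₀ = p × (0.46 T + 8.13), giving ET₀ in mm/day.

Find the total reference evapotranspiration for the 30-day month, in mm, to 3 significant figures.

ET₀ = 0.33 × (0.46 × 18.0 + 8.13) = 0.33 × 16.410 = 5.4153 mm/d
Monthly total = 5.4153 × 30 = 162.459 mm

162 mm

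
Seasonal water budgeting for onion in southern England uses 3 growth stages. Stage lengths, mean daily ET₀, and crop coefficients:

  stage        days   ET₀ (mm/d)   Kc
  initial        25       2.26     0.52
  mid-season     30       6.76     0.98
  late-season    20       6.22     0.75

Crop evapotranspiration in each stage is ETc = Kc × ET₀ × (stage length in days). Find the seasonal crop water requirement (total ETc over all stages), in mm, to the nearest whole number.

321 mm

initial: 0.52 × 2.26 × 25 = 29.38 mm
mid-season: 0.98 × 6.76 × 30 = 198.74 mm
late-season: 0.75 × 6.22 × 20 = 93.30 mm
Seasonal total = 321.42 mm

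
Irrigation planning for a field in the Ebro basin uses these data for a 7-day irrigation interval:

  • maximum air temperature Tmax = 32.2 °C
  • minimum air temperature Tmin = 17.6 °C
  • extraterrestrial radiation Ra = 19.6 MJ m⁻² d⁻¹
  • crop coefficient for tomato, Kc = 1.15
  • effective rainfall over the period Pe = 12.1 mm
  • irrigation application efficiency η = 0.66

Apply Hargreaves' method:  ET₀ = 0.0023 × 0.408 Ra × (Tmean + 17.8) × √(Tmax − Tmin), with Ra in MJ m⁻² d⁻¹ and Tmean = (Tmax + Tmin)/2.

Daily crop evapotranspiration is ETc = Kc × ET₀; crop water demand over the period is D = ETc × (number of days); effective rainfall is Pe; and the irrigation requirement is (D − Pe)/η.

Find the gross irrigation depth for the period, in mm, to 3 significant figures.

18.3 mm

Tmean = (32.2 + 17.6)/2 = 24.90 °C
0.408 Ra = 0.408 × 19.6 = 7.9968 mm/d equivalent
ET₀ = 0.0023 × 7.9968 × (24.90 + 17.8) × √14.6 = 0.0023 × 7.9968 × 42.70 × 3.8210 = 3.0009 mm/d
ETc = Kc × ET₀ = 1.15 × 3.0009 = 3.4510 mm/d
Crop demand D = ETc × 7 d = 3.4510 × 7 = 24.157 mm
D − Pe = 24.157 − 12.1 = 12.057 mm
Gross irrigation = 12.057 / 0.66 = 18.268 mm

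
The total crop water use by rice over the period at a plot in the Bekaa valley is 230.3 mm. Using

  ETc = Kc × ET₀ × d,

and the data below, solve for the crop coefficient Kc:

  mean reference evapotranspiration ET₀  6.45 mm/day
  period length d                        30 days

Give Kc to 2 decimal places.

ETc = Kc × ET₀ × d  ⇒  Kc = ETc / (ET₀ × d)
Kc = 230.3 / (6.45 × 30) = 230.3 / 193.50 = 1.1902

1.19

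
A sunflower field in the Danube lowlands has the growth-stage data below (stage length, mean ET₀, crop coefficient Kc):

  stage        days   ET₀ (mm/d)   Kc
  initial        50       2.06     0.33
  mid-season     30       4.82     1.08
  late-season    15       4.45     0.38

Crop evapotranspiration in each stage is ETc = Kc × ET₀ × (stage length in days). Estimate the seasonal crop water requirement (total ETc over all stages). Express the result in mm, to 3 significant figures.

216 mm

initial: 0.33 × 2.06 × 50 = 33.99 mm
mid-season: 1.08 × 4.82 × 30 = 156.17 mm
late-season: 0.38 × 4.45 × 15 = 25.37 mm
Seasonal total = 215.53 mm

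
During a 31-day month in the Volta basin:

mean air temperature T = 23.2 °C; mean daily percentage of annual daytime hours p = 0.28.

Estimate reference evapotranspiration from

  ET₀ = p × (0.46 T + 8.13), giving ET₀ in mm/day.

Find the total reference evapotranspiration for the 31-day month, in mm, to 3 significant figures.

163 mm

ET₀ = 0.28 × (0.46 × 23.2 + 8.13) = 0.28 × 18.802 = 5.2646 mm/d
Monthly total = 5.2646 × 31 = 163.203 mm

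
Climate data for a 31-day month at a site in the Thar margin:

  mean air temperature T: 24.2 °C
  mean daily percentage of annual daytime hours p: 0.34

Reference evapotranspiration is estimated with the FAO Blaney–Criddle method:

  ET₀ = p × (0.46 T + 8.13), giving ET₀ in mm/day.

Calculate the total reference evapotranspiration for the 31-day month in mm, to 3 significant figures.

203 mm

ET₀ = 0.34 × (0.46 × 24.2 + 8.13) = 0.34 × 19.262 = 6.5491 mm/d
Monthly total = 6.5491 × 31 = 203.022 mm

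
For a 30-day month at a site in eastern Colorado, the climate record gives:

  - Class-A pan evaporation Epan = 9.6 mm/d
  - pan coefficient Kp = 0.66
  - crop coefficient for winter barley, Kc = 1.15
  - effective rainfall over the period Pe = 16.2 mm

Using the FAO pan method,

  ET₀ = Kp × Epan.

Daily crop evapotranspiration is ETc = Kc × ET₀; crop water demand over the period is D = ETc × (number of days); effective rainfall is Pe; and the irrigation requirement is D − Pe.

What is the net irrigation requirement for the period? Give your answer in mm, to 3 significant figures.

202 mm

ET₀ = 0.66 × 9.6 = 6.3360 mm/d
ETc = Kc × ET₀ = 1.15 × 6.3360 = 7.2864 mm/d
Crop demand D = ETc × 30 d = 7.2864 × 30 = 218.592 mm
D − Pe = 218.592 − 16.2 = 202.392 mm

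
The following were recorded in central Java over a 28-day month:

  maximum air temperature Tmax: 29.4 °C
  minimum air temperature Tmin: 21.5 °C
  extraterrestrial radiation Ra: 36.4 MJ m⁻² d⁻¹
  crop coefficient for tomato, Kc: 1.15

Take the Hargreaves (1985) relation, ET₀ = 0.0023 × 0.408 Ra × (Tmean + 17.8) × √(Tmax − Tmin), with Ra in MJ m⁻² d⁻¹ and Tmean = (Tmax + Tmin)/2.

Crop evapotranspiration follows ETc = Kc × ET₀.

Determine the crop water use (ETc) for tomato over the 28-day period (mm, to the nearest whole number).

Tmean = (29.4 + 21.5)/2 = 25.45 °C
0.408 Ra = 0.408 × 36.4 = 14.8512 mm/d equivalent
ET₀ = 0.0023 × 14.8512 × (25.45 + 17.8) × √7.9 = 0.0023 × 14.8512 × 43.25 × 2.8107 = 4.1523 mm/d
ETc = Kc × ET₀ = 1.15 × 4.1523 = 4.7751 mm/d
Over 28 days: 4.7751 × 28 = 133.703 mm

134 mm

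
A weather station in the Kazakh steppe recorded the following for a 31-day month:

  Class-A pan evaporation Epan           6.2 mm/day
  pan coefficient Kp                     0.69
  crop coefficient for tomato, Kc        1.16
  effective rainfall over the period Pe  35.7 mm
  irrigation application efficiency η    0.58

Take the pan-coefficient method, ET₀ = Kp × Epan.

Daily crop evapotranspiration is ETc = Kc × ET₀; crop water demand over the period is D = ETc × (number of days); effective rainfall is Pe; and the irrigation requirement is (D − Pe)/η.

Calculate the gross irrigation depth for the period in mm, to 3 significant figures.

204 mm

ET₀ = 0.69 × 6.2 = 4.2780 mm/d
ETc = Kc × ET₀ = 1.16 × 4.2780 = 4.9625 mm/d
Crop demand D = ETc × 31 d = 4.9625 × 31 = 153.838 mm
D − Pe = 153.838 − 35.7 = 118.138 mm
Gross irrigation = 118.138 / 0.58 = 203.686 mm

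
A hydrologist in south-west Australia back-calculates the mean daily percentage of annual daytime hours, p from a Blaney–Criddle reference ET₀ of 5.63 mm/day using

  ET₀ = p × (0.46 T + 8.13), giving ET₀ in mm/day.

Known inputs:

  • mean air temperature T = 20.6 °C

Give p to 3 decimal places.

p = ET₀ / (0.46 T + 8.13) = 5.63 / (0.46 × 20.6 + 8.13) = 5.63 / 17.606 = 0.3198

0.320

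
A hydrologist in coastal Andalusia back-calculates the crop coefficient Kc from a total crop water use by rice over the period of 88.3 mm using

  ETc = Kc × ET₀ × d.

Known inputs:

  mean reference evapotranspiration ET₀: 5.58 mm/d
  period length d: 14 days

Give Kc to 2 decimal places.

1.13

ETc = Kc × ET₀ × d  ⇒  Kc = ETc / (ET₀ × d)
Kc = 88.3 / (5.58 × 14) = 88.3 / 78.12 = 1.1303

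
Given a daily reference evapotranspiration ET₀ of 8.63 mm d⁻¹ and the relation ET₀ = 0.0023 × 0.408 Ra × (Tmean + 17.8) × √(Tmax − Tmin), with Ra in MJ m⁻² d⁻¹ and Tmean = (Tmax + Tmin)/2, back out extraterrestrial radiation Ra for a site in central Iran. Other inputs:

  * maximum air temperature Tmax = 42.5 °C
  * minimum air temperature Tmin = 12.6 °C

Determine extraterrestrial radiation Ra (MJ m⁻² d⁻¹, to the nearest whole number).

37 MJ m⁻² d⁻¹

Tmean = (42.5+12.6)/2 = 27.55 °C; ΔT = 29.9
Ra = ET₀ / [0.0023 × 0.408 × (Tmean+17.8) × √ΔT]
   = 8.63 / (0.0023 × 0.408 × 45.35 × 5.4681) = 37.086 MJ m⁻² d⁻¹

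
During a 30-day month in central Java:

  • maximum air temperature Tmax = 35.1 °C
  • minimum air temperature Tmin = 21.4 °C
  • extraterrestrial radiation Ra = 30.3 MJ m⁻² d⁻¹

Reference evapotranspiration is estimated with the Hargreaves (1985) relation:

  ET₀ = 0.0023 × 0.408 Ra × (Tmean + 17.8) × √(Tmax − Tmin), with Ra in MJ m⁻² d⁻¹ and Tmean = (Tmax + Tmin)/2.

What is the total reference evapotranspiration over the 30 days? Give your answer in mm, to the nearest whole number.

145 mm

Tmean = (35.1 + 21.4)/2 = 28.25 °C
0.408 Ra = 0.408 × 30.3 = 12.3624 mm/d equivalent
ET₀ = 0.0023 × 12.3624 × (28.25 + 17.8) × √13.7 = 0.0023 × 12.3624 × 46.05 × 3.7014 = 4.8465 mm/d
Over 30 days: 4.8465 × 30 = 145.395 mm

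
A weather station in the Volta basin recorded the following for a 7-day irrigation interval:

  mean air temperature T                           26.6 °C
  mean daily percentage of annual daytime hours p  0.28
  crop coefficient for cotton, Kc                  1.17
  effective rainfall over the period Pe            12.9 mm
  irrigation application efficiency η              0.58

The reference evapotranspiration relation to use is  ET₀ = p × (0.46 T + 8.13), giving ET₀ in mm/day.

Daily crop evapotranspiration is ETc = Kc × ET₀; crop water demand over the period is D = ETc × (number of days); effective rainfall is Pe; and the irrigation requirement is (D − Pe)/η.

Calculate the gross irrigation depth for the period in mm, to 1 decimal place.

ET₀ = 0.28 × (0.46 × 26.6 + 8.13) = 0.28 × 20.366 = 5.7025 mm/d
ETc = Kc × ET₀ = 1.17 × 5.7025 = 6.6719 mm/d
Crop demand D = ETc × 7 d = 6.6719 × 7 = 46.703 mm
D − Pe = 46.703 − 12.9 = 33.803 mm
Gross irrigation = 33.803 / 0.58 = 58.281 mm

58.3 mm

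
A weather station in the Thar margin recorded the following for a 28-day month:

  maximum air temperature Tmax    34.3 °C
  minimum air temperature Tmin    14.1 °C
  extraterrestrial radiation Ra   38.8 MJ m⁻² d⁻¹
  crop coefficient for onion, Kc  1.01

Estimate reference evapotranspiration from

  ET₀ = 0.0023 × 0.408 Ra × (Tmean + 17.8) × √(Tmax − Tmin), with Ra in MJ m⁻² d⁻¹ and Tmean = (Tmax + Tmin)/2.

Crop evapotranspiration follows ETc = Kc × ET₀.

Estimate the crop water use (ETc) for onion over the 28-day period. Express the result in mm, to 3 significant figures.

Tmean = (34.3 + 14.1)/2 = 24.20 °C
0.408 Ra = 0.408 × 38.8 = 15.8304 mm/d equivalent
ET₀ = 0.0023 × 15.8304 × (24.20 + 17.8) × √20.2 = 0.0023 × 15.8304 × 42.00 × 4.4944 = 6.8729 mm/d
ETc = Kc × ET₀ = 1.01 × 6.8729 = 6.9416 mm/d
Over 28 days: 6.9416 × 28 = 194.365 mm

194 mm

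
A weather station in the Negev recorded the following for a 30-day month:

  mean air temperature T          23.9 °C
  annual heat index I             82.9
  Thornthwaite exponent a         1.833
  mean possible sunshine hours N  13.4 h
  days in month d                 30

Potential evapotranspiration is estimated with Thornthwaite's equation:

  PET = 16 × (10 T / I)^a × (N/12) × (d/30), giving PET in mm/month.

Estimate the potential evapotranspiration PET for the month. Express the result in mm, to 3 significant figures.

10T/I = 10 × 23.9 / 82.9 = 2.8830
(10T/I)^a = 2.8830^1.833 = 6.9646
Uncorrected PET = 16 × 6.9646 = 111.434 mm
Correction = (N/12)(d/30) = (13.4/12)(30/30) = 1.1167
PET = 111.434 × 1.1167 = 124.438 mm/month

124 mm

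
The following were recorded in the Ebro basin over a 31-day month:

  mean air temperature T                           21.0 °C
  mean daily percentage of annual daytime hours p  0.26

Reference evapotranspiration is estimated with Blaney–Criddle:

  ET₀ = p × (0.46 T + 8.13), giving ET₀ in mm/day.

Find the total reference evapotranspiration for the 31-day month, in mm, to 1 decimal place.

ET₀ = 0.26 × (0.46 × 21.0 + 8.13) = 0.26 × 17.790 = 4.6254 mm/d
Monthly total = 4.6254 × 31 = 143.387 mm

143.4 mm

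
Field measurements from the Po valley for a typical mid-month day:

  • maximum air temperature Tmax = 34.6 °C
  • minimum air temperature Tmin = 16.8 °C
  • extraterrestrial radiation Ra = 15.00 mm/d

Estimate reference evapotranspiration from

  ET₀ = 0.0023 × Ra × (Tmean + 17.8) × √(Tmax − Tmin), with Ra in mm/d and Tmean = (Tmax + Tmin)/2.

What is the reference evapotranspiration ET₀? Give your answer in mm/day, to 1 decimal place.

Tmean = (34.6 + 16.8)/2 = 25.70 °C
ET₀ = 0.0023 × 15.00 × (25.70 + 17.8) × √17.8 = 0.0023 × 15.00 × 43.50 × 4.2190 = 6.3317 mm/d

6.3 mm/day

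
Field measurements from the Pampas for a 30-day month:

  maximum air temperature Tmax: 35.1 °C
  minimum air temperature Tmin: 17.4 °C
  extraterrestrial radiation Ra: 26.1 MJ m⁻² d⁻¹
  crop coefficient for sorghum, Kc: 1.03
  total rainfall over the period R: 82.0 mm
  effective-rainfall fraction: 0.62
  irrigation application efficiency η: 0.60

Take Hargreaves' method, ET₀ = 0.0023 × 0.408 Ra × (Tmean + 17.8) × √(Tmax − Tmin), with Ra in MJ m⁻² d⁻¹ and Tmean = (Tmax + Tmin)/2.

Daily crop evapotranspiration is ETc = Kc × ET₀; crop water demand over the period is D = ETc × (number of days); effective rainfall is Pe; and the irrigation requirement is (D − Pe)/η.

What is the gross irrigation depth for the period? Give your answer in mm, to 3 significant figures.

149 mm

Tmean = (35.1 + 17.4)/2 = 26.25 °C
0.408 Ra = 0.408 × 26.1 = 10.6488 mm/d equivalent
ET₀ = 0.0023 × 10.6488 × (26.25 + 17.8) × √17.7 = 0.0023 × 10.6488 × 44.05 × 4.2071 = 4.5390 mm/d
ETc = Kc × ET₀ = 1.03 × 4.5390 = 4.6752 mm/d
Crop demand D = ETc × 30 d = 4.6752 × 30 = 140.256 mm
Pe = 0.62 × 82.0 = 50.840 mm
D − Pe = 140.256 − 50.840 = 89.416 mm
Gross irrigation = 89.416 / 0.60 = 149.027 mm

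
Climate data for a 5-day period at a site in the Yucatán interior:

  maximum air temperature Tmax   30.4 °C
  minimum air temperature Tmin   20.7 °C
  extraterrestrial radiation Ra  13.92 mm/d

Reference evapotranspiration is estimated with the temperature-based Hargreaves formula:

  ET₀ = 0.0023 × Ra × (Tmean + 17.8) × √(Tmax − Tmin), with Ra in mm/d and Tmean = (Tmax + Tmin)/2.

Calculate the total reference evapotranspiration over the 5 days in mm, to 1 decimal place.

Tmean = (30.4 + 20.7)/2 = 25.55 °C
ET₀ = 0.0023 × 13.92 × (25.55 + 17.8) × √9.7 = 0.0023 × 13.92 × 43.35 × 3.1145 = 4.3226 mm/d
Over 5 days: 4.3226 × 5 = 21.613 mm

21.6 mm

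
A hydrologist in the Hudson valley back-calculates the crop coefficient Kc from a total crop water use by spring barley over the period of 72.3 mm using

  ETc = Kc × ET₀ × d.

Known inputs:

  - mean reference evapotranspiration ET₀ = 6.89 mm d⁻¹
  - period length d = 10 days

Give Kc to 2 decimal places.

1.05

ETc = Kc × ET₀ × d  ⇒  Kc = ETc / (ET₀ × d)
Kc = 72.3 / (6.89 × 10) = 72.3 / 68.90 = 1.0493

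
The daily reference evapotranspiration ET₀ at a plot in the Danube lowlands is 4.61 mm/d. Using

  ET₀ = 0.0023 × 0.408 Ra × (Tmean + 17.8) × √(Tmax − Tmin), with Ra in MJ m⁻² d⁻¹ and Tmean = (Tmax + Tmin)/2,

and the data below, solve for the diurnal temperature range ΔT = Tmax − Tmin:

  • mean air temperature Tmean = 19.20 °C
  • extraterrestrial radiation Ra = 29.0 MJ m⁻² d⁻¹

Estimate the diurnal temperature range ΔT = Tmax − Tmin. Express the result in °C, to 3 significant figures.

√ΔT = ET₀ / [0.0023 × 0.408 × Ra × (Tmean+17.8)] = 4.61 / (0.0023 × 11.8320 × 37.00) = 4.5784
ΔT = 4.5784² = 20.962 °C

21.0 °C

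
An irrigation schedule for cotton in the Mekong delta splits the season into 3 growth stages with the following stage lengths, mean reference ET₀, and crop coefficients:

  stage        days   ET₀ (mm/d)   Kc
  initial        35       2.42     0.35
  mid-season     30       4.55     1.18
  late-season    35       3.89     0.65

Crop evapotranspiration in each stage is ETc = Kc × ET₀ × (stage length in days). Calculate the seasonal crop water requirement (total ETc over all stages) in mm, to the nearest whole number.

initial: 0.35 × 2.42 × 35 = 29.65 mm
mid-season: 1.18 × 4.55 × 30 = 161.07 mm
late-season: 0.65 × 3.89 × 35 = 88.50 mm
Seasonal total = 279.22 mm

279 mm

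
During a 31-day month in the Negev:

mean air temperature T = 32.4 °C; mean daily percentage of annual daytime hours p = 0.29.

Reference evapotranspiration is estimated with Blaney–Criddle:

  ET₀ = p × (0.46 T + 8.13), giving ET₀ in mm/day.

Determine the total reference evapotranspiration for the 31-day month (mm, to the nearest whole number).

207 mm

ET₀ = 0.29 × (0.46 × 32.4 + 8.13) = 0.29 × 23.034 = 6.6799 mm/d
Monthly total = 6.6799 × 31 = 207.077 mm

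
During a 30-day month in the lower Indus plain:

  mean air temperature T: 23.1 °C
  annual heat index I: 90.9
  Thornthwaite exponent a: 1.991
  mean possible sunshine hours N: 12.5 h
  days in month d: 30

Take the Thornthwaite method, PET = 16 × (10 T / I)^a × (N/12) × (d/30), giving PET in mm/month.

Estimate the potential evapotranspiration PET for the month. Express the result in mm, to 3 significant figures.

10T/I = 10 × 23.1 / 90.9 = 2.5413
(10T/I)^a = 2.5413^1.991 = 6.4042
Uncorrected PET = 16 × 6.4042 = 102.467 mm
Correction = (N/12)(d/30) = (12.5/12)(30/30) = 1.0417
PET = 102.467 × 1.0417 = 106.740 mm/month

107 mm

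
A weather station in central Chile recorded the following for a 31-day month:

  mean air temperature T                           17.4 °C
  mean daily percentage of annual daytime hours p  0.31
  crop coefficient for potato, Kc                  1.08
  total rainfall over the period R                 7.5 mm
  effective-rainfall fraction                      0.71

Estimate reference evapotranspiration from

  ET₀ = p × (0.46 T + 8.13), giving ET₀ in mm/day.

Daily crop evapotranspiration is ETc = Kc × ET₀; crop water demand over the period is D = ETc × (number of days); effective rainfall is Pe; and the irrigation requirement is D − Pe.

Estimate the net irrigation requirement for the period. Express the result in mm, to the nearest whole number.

162 mm

ET₀ = 0.31 × (0.46 × 17.4 + 8.13) = 0.31 × 16.134 = 5.0015 mm/d
ETc = Kc × ET₀ = 1.08 × 5.0015 = 5.4016 mm/d
Crop demand D = ETc × 31 d = 5.4016 × 31 = 167.450 mm
Pe = 0.71 × 7.5 = 5.325 mm
D − Pe = 167.450 − 5.325 = 162.125 mm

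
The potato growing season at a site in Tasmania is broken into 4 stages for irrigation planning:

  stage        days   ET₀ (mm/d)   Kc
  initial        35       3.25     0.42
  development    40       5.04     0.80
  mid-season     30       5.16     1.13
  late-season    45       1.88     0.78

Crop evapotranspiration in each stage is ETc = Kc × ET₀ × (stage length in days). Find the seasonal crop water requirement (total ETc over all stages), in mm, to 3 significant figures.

450 mm

initial: 0.42 × 3.25 × 35 = 47.78 mm
development: 0.80 × 5.04 × 40 = 161.28 mm
mid-season: 1.13 × 5.16 × 30 = 174.92 mm
late-season: 0.78 × 1.88 × 45 = 65.99 mm
Seasonal total = 449.97 mm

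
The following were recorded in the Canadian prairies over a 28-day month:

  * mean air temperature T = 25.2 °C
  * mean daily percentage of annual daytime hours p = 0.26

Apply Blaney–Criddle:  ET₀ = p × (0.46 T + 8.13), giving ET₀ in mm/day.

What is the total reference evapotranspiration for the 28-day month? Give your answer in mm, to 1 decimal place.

ET₀ = 0.26 × (0.46 × 25.2 + 8.13) = 0.26 × 19.722 = 5.1277 mm/d
Monthly total = 5.1277 × 28 = 143.576 mm

143.6 mm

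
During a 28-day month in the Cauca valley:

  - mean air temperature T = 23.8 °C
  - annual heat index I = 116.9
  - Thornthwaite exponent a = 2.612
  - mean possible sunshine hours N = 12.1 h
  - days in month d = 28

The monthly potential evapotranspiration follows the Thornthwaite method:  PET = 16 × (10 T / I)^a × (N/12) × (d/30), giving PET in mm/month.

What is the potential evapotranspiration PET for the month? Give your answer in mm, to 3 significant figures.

96.4 mm

10T/I = 10 × 23.8 / 116.9 = 2.0359
(10T/I)^a = 2.0359^2.612 = 6.4043
Uncorrected PET = 16 × 6.4043 = 102.469 mm
Correction = (N/12)(d/30) = (12.1/12)(28/30) = 0.9411
PET = 102.469 × 0.9411 = 96.434 mm/month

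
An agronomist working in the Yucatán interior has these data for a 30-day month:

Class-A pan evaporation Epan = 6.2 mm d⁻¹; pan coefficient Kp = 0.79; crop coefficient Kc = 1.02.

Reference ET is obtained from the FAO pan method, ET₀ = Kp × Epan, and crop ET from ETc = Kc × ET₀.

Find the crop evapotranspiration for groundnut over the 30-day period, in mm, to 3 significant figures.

ET₀ = 0.79 × 6.2 = 4.8980 mm/d
ETc = Kc × ET₀ = 1.02 × 4.8980 = 4.9960 mm/d
Over 30 days: 4.9960 × 30 = 149.880 mm

150 mm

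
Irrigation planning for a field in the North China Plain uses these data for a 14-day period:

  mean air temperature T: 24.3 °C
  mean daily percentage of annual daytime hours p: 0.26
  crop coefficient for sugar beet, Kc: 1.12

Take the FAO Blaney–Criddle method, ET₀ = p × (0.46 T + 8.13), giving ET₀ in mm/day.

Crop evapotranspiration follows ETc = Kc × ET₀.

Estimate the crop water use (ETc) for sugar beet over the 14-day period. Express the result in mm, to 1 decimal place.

78.7 mm

ET₀ = 0.26 × (0.46 × 24.3 + 8.13) = 0.26 × 19.308 = 5.0201 mm/d
ETc = Kc × ET₀ = 1.12 × 5.0201 = 5.6225 mm/d
Over 14 days: 5.6225 × 14 = 78.715 mm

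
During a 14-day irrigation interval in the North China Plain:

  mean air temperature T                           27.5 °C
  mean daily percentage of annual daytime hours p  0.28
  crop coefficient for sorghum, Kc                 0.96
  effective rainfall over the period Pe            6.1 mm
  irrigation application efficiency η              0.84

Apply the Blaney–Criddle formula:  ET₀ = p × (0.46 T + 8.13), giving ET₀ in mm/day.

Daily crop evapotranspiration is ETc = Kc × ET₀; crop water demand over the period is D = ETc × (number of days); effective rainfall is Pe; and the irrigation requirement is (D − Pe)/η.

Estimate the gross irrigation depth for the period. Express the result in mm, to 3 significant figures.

ET₀ = 0.28 × (0.46 × 27.5 + 8.13) = 0.28 × 20.780 = 5.8184 mm/d
ETc = Kc × ET₀ = 0.96 × 5.8184 = 5.5857 mm/d
Crop demand D = ETc × 14 d = 5.5857 × 14 = 78.200 mm
D − Pe = 78.200 − 6.1 = 72.100 mm
Gross irrigation = 72.100 / 0.84 = 85.833 mm

85.8 mm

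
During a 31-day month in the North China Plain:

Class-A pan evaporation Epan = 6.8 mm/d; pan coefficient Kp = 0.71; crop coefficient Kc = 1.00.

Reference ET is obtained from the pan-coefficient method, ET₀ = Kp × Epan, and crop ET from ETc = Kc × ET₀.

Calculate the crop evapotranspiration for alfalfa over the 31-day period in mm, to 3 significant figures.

150 mm

ET₀ = 0.71 × 6.8 = 4.8280 mm/d
ETc = Kc × ET₀ = 1.00 × 4.8280 = 4.8280 mm/d
Over 31 days: 4.8280 × 31 = 149.668 mm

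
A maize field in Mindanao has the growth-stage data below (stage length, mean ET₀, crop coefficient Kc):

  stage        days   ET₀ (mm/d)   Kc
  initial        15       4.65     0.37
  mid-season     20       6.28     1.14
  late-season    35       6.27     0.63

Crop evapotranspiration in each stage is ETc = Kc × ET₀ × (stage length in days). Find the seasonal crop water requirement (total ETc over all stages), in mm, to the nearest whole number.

initial: 0.37 × 4.65 × 15 = 25.81 mm
mid-season: 1.14 × 6.28 × 20 = 143.18 mm
late-season: 0.63 × 6.27 × 35 = 138.25 mm
Seasonal total = 307.24 mm

307 mm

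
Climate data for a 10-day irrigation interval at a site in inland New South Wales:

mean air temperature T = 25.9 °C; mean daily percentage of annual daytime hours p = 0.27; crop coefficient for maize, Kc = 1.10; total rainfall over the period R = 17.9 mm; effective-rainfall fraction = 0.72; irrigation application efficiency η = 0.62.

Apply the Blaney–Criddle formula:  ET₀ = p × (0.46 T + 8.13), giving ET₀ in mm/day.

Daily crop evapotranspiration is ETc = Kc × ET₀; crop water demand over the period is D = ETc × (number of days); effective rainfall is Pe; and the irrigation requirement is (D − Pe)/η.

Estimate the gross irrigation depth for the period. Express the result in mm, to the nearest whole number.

ET₀ = 0.27 × (0.46 × 25.9 + 8.13) = 0.27 × 20.044 = 5.4119 mm/d
ETc = Kc × ET₀ = 1.10 × 5.4119 = 5.9531 mm/d
Crop demand D = ETc × 10 d = 5.9531 × 10 = 59.531 mm
Pe = 0.72 × 17.9 = 12.888 mm
D − Pe = 59.531 − 12.888 = 46.643 mm
Gross irrigation = 46.643 / 0.62 = 75.231 mm

75 mm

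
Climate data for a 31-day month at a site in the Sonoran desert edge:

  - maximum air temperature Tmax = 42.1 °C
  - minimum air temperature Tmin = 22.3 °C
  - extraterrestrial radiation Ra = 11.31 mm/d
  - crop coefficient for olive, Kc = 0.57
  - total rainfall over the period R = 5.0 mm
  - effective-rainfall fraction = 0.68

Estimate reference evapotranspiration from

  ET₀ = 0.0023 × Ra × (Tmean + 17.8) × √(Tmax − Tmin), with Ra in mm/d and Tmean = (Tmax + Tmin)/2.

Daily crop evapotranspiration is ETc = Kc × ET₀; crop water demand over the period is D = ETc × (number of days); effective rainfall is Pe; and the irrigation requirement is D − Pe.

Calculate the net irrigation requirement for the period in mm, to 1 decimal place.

Tmean = (42.1 + 22.3)/2 = 32.20 °C
ET₀ = 0.0023 × 11.31 × (32.20 + 17.8) × √19.8 = 0.0023 × 11.31 × 50.00 × 4.4497 = 5.7875 mm/d
ETc = Kc × ET₀ = 0.57 × 5.7875 = 3.2989 mm/d
Crop demand D = ETc × 31 d = 3.2989 × 31 = 102.266 mm
Pe = 0.68 × 5.0 = 3.400 mm
D − Pe = 102.266 − 3.400 = 98.866 mm

98.9 mm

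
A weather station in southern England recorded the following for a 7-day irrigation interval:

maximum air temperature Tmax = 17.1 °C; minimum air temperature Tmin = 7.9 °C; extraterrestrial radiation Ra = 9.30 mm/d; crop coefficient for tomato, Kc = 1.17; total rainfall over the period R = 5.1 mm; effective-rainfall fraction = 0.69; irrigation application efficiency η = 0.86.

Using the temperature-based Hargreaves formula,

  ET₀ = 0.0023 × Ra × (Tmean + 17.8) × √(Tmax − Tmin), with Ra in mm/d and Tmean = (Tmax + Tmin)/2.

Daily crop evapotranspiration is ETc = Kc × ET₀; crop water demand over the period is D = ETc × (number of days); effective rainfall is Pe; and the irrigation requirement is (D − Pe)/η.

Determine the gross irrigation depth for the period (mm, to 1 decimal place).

14.6 mm

Tmean = (17.1 + 7.9)/2 = 12.50 °C
ET₀ = 0.0023 × 9.30 × (12.50 + 17.8) × √9.2 = 0.0023 × 9.30 × 30.30 × 3.0332 = 1.9659 mm/d
ETc = Kc × ET₀ = 1.17 × 1.9659 = 2.3001 mm/d
Crop demand D = ETc × 7 d = 2.3001 × 7 = 16.101 mm
Pe = 0.69 × 5.1 = 3.519 mm
D − Pe = 16.101 − 3.519 = 12.582 mm
Gross irrigation = 12.582 / 0.86 = 14.630 mm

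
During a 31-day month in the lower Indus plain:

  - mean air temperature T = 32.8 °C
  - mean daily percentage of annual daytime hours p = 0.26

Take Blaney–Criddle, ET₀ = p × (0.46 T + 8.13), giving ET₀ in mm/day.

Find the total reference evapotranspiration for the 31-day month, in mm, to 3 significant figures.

ET₀ = 0.26 × (0.46 × 32.8 + 8.13) = 0.26 × 23.218 = 6.0367 mm/d
Monthly total = 6.0367 × 31 = 187.138 mm

187 mm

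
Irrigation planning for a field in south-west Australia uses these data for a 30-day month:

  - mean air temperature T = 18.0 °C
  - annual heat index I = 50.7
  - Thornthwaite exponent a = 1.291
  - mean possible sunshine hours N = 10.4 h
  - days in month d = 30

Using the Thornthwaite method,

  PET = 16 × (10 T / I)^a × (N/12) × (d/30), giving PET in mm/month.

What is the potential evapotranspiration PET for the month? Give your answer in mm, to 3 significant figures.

10T/I = 10 × 18.0 / 50.7 = 3.5503
(10T/I)^a = 3.5503^1.291 = 5.1332
Uncorrected PET = 16 × 5.1332 = 82.131 mm
Correction = (N/12)(d/30) = (10.4/12)(30/30) = 0.8667
PET = 82.131 × 0.8667 = 71.183 mm/month

71.2 mm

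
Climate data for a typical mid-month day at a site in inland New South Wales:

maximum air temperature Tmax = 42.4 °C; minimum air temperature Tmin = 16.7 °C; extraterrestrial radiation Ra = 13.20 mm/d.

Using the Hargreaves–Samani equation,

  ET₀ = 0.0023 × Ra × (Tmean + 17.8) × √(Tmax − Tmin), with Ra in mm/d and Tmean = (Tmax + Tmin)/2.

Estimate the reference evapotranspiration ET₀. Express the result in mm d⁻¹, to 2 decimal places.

7.29 mm d⁻¹

Tmean = (42.4 + 16.7)/2 = 29.55 °C
ET₀ = 0.0023 × 13.20 × (29.55 + 17.8) × √25.7 = 0.0023 × 13.20 × 47.35 × 5.0695 = 7.2876 mm/d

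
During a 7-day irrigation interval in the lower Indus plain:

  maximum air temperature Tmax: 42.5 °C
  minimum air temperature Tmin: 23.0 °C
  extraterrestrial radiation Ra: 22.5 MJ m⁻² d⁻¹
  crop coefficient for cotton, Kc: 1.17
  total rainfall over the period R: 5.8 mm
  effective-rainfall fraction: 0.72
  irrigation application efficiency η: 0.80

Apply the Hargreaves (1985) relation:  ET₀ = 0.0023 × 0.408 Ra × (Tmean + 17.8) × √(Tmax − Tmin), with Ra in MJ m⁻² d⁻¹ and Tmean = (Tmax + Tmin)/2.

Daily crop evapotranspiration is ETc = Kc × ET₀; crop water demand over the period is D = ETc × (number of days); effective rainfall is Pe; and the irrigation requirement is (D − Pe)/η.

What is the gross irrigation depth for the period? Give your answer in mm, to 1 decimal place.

Tmean = (42.5 + 23.0)/2 = 32.75 °C
0.408 Ra = 0.408 × 22.5 = 9.1800 mm/d equivalent
ET₀ = 0.0023 × 9.1800 × (32.75 + 17.8) × √19.5 = 0.0023 × 9.1800 × 50.55 × 4.4159 = 4.7131 mm/d
ETc = Kc × ET₀ = 1.17 × 4.7131 = 5.5143 mm/d
Crop demand D = ETc × 7 d = 5.5143 × 7 = 38.600 mm
Pe = 0.72 × 5.8 = 4.176 mm
D − Pe = 38.600 − 4.176 = 34.424 mm
Gross irrigation = 34.424 / 0.80 = 43.030 mm

43.0 mm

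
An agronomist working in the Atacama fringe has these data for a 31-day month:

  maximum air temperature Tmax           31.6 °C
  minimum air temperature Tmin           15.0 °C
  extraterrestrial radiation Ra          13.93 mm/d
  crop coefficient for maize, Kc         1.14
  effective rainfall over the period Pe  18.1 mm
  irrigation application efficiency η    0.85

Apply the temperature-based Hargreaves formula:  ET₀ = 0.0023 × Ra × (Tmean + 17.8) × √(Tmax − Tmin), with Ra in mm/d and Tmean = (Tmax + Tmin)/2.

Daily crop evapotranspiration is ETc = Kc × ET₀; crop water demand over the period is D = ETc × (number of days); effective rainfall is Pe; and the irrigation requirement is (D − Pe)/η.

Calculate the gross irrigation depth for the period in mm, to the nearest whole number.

Tmean = (31.6 + 15.0)/2 = 23.30 °C
ET₀ = 0.0023 × 13.93 × (23.30 + 17.8) × √16.6 = 0.0023 × 13.93 × 41.10 × 4.0743 = 5.3651 mm/d
ETc = Kc × ET₀ = 1.14 × 5.3651 = 6.1162 mm/d
Crop demand D = ETc × 31 d = 6.1162 × 31 = 189.602 mm
D − Pe = 189.602 − 18.1 = 171.502 mm
Gross irrigation = 171.502 / 0.85 = 201.767 mm

202 mm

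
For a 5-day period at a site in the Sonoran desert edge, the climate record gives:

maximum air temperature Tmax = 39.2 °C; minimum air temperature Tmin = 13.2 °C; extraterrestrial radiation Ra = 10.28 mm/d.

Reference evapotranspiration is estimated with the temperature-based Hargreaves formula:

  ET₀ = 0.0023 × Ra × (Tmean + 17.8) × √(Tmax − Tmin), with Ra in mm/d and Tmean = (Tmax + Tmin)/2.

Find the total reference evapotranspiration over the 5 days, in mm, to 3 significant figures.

26.5 mm

Tmean = (39.2 + 13.2)/2 = 26.20 °C
ET₀ = 0.0023 × 10.28 × (26.20 + 17.8) × √26.0 = 0.0023 × 10.28 × 44.00 × 5.0990 = 5.3047 mm/d
Over 5 days: 5.3047 × 5 = 26.524 mm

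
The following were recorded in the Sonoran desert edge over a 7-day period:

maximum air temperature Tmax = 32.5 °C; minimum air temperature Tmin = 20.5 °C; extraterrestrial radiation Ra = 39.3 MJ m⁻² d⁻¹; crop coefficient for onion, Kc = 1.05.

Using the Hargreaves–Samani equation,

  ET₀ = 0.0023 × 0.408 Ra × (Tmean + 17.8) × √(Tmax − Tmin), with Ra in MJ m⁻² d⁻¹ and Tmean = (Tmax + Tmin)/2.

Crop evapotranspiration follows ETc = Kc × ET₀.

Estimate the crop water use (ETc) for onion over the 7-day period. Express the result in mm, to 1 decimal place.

Tmean = (32.5 + 20.5)/2 = 26.50 °C
0.408 Ra = 0.408 × 39.3 = 16.0344 mm/d equivalent
ET₀ = 0.0023 × 16.0344 × (26.50 + 17.8) × √12.0 = 0.0023 × 16.0344 × 44.30 × 3.4641 = 5.6595 mm/d
ETc = Kc × ET₀ = 1.05 × 5.6595 = 5.9425 mm/d
Over 7 days: 5.9425 × 7 = 41.598 mm

41.6 mm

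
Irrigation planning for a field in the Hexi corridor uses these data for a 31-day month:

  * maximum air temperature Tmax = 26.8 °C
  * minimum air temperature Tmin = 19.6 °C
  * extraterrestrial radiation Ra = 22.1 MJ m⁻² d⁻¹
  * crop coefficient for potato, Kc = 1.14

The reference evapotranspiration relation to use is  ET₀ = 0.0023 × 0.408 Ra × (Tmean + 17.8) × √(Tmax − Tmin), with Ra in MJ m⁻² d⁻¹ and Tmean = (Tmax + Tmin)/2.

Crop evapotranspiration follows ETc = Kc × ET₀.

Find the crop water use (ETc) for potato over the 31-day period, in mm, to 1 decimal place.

80.6 mm

Tmean = (26.8 + 19.6)/2 = 23.20 °C
0.408 Ra = 0.408 × 22.1 = 9.0168 mm/d equivalent
ET₀ = 0.0023 × 9.0168 × (23.20 + 17.8) × √7.2 = 0.0023 × 9.0168 × 41.00 × 2.6833 = 2.2816 mm/d
ETc = Kc × ET₀ = 1.14 × 2.2816 = 2.6010 mm/d
Over 31 days: 2.6010 × 31 = 80.631 mm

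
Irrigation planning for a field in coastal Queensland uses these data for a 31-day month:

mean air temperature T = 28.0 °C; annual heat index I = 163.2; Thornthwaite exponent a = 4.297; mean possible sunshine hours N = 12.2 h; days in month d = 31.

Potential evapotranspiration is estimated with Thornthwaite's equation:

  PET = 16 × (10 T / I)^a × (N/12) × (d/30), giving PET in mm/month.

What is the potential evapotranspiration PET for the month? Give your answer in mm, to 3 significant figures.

171 mm

10T/I = 10 × 28.0 / 163.2 = 1.7157
(10T/I)^a = 1.7157^4.297 = 10.1717
Uncorrected PET = 16 × 10.1717 = 162.747 mm
Correction = (N/12)(d/30) = (12.2/12)(31/30) = 1.0506
PET = 162.747 × 1.0506 = 170.982 mm/month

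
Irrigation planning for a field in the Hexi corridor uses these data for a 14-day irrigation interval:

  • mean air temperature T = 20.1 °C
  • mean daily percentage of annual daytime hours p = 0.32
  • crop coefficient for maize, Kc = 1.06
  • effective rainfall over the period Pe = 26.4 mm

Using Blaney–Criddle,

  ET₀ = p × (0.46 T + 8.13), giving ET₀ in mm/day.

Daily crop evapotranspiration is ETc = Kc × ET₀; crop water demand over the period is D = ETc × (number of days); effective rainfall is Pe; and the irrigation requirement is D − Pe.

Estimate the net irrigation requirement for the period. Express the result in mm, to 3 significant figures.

ET₀ = 0.32 × (0.46 × 20.1 + 8.13) = 0.32 × 17.376 = 5.5603 mm/d
ETc = Kc × ET₀ = 1.06 × 5.5603 = 5.8939 mm/d
Crop demand D = ETc × 14 d = 5.8939 × 14 = 82.515 mm
D − Pe = 82.515 − 26.4 = 56.115 mm

56.1 mm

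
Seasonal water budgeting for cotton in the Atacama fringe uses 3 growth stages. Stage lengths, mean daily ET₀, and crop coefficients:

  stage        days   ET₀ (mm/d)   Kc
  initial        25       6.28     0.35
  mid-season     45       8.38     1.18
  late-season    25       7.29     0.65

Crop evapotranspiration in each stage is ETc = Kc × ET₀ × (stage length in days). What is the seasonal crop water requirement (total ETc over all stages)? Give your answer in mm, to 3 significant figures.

618 mm

initial: 0.35 × 6.28 × 25 = 54.95 mm
mid-season: 1.18 × 8.38 × 45 = 444.98 mm
late-season: 0.65 × 7.29 × 25 = 118.46 mm
Seasonal total = 618.39 mm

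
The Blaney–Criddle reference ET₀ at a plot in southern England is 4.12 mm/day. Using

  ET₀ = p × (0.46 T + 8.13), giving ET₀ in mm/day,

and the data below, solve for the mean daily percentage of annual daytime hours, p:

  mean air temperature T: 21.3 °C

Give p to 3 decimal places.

p = ET₀ / (0.46 T + 8.13) = 4.12 / (0.46 × 21.3 + 8.13) = 4.12 / 17.928 = 0.2298

0.230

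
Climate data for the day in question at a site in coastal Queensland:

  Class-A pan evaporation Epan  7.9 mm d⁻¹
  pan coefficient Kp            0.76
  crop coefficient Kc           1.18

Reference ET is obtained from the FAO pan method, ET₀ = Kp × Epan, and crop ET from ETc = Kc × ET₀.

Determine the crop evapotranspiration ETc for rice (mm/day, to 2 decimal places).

7.08 mm/day

ET₀ = 0.76 × 7.9 = 6.0040 mm/d
ETc = Kc × ET₀ = 1.18 × 6.0040 = 7.0847 mm/d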